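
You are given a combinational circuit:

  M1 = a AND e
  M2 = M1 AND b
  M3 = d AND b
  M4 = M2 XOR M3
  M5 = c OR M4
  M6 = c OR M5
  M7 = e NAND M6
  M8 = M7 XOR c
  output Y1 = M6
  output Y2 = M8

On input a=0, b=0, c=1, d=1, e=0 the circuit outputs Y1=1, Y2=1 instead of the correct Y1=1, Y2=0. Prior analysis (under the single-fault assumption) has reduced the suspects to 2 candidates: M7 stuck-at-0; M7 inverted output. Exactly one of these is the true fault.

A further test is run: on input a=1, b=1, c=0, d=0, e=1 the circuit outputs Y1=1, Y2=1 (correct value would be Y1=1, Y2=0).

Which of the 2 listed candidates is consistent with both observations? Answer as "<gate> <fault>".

Evaluate each candidate on input a=1, b=1, c=0, d=0, e=1:
  M7 stuck-at-0: M1=1, M2=1, M3=0, M4=1, M5=1, M6=1, M7=0 [stuck-at-0], M8=0 → Y1=1, Y2=0 — eliminated
  M7 inverted output: M1=1, M2=1, M3=0, M4=1, M5=1, M6=1, M7=1 [inverted output], M8=1 → Y1=1, Y2=1 — matches
Only M7 inverted output reproduces the observed Y1=1, Y2=1.

M7 inverted output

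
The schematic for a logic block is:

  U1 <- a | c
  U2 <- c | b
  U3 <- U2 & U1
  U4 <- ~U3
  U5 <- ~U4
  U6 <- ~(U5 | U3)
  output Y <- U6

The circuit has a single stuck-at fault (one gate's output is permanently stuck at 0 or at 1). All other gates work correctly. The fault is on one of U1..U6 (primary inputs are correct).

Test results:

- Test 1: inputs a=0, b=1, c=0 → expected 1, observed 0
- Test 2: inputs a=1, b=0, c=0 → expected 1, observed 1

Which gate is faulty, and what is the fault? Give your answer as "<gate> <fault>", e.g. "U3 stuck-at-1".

U1 stuck-at-1

Fault-free values for test 1 (a=0, b=1, c=0): U1=0, U2=1, U3=0, U4=1, U5=0, U6=1, giving Y=1. Observed 0.
Test 1: faults giving observed 0 are {U1 stuck-at-1, U3 stuck-at-1, U4 stuck-at-0, U5 stuck-at-1, U6 stuck-at-0}.
Test 2 (a=1, b=0, c=0): fault-free U1=1, U2=0, U3=0, U4=1, U5=0, U6=1 → 1; observed 1. Eliminates U3 stuck-at-1, U4 stuck-at-0, U5 stuck-at-1, U6 stuck-at-0.
Only U1 stuck-at-1 is consistent with every test.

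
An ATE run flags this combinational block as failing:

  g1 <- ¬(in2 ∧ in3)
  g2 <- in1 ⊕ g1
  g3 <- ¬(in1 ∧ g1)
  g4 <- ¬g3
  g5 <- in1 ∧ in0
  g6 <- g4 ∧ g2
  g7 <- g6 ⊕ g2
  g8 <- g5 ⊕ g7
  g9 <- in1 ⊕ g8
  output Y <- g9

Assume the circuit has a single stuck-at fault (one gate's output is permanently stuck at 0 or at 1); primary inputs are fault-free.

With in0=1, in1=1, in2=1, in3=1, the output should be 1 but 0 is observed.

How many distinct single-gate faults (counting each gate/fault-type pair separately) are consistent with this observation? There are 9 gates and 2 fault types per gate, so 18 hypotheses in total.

9

Fault-free: g1=0, g2=1, g3=1, g4=0, g5=1, g6=0, g7=1, g8=0, g9=1 → 1. Observed 0.
  g1: stuck-at-1 ✓; others ✗
  g2: stuck-at-0 ✓; others ✗
  g3: stuck-at-0 ✓; others ✗
  g4: stuck-at-1 ✓; others ✗
  g5: stuck-at-0 ✓; others ✗
  g6: stuck-at-1 ✓; others ✗
  g7: stuck-at-0 ✓; others ✗
  g8: stuck-at-1 ✓; others ✗
  g9: stuck-at-0 ✓; others ✗
Consistent faults: {g1 stuck-at-1, g2 stuck-at-0, g3 stuck-at-0, g4 stuck-at-1, g5 stuck-at-0, g6 stuck-at-1, g7 stuck-at-0, g8 stuck-at-1, g9 stuck-at-0} — 9 in all.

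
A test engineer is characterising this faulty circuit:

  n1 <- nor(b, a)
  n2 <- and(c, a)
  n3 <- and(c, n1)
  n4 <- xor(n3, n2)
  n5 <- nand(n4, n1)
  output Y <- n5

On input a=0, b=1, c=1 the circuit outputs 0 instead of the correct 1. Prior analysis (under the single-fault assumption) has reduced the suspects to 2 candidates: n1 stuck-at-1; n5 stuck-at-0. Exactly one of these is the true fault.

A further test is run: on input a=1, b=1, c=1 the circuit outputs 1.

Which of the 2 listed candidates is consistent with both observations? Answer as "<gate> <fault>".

n1 stuck-at-1

Evaluate each candidate on input a=1, b=1, c=1:
  n1 stuck-at-1: n1=1 [stuck-at-1], n2=1, n3=1, n4=0, n5=1 → 1 — matches
  n5 stuck-at-0: n1=0, n2=1, n3=0, n4=1, n5=0 [stuck-at-0] → 0 — eliminated
Only n1 stuck-at-1 reproduces the observed 1.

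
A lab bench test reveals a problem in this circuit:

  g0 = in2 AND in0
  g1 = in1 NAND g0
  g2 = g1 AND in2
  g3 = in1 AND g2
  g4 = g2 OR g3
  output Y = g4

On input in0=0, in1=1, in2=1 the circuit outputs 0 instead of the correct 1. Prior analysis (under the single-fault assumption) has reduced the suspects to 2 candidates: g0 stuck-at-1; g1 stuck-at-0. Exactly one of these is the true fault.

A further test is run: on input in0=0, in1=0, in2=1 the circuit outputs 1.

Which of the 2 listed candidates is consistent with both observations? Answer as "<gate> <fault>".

g0 stuck-at-1

Evaluate each candidate on input in0=0, in1=0, in2=1:
  g0 stuck-at-1: g0=1 [stuck-at-1], g1=1, g2=1, g3=0, g4=1 → 1 — matches
  g1 stuck-at-0: g0=0, g1=0 [stuck-at-0], g2=0, g3=0, g4=0 → 0 — eliminated
Only g0 stuck-at-1 reproduces the observed 1.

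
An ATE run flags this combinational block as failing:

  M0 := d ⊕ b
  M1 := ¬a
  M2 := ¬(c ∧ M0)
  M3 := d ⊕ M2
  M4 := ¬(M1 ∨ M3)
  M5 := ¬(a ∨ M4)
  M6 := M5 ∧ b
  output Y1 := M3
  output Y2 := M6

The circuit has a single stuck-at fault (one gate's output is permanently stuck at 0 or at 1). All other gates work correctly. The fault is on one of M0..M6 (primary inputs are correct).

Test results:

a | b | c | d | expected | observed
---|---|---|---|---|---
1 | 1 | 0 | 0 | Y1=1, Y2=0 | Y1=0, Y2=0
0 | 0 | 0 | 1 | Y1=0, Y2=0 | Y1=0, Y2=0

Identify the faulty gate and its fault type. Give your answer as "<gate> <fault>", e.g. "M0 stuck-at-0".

Fault-free values for test 1 (a=1, b=1, c=0, d=0): M0=1, M1=0, M2=1, M3=1, M4=0, M5=0, M6=0, giving Y1=1, Y2=0. Observed Y1=0, Y2=0.
Test 1: faults giving observed Y1=0, Y2=0 are {M2 stuck-at-0, M3 stuck-at-0}.
Test 2 (a=0, b=0, c=0, d=1): fault-free M0=1, M1=1, M2=1, M3=0, M4=0, M5=1, M6=0 → Y1=0, Y2=0; observed Y1=0, Y2=0. Eliminates M2 stuck-at-0.
Only M3 stuck-at-0 is consistent with every test.

M3 stuck-at-0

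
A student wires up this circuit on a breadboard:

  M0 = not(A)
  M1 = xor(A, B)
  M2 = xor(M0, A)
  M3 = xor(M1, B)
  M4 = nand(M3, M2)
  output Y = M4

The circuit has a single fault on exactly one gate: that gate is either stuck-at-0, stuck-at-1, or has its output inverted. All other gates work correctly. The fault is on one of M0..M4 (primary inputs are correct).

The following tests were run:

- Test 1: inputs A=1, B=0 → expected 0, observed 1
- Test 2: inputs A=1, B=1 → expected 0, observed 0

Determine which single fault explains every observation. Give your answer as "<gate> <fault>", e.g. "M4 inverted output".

M1 stuck-at-0

Fault-free values for test 1 (A=1, B=0): M0=0, M1=1, M2=1, M3=1, M4=0, giving Y=0. Observed 1.
Test 1: faults giving observed 1 are {M0 stuck-at-1, M0 inverted output, M1 stuck-at-0, M1 inverted output, M2 stuck-at-0, M2 inverted output, M3 stuck-at-0, M3 inverted output, M4 stuck-at-1, M4 inverted output}.
Test 2 (A=1, B=1): fault-free M0=0, M1=0, M2=1, M3=1, M4=0 → 0; observed 0. Eliminates M0 stuck-at-1, M0 inverted output, M1 inverted output, M2 stuck-at-0, M2 inverted output, M3 stuck-at-0, M3 inverted output, M4 stuck-at-1, M4 inverted output.
Only M1 stuck-at-0 is consistent with every test.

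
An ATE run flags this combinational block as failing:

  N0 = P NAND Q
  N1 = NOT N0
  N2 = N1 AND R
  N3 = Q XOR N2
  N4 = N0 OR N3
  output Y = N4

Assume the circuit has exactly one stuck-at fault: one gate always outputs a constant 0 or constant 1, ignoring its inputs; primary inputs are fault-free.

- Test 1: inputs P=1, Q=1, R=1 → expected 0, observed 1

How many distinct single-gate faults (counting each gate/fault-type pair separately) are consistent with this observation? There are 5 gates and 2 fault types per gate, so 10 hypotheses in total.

Fault-free: N0=0, N1=1, N2=1, N3=0, N4=0 → 0. Observed 1.
  N0 stuck-at-0: output 0 ✗
  N0 stuck-at-1: output 1 ✓
  N1 stuck-at-0: output 1 ✓
  N1 stuck-at-1: output 0 ✗
  N2 stuck-at-0: output 1 ✓
  N2 stuck-at-1: output 0 ✗
  N3 stuck-at-0: output 0 ✗
  N3 stuck-at-1: output 1 ✓
  N4 stuck-at-0: output 0 ✗
  N4 stuck-at-1: output 1 ✓
Consistent faults: {N0 stuck-at-1, N1 stuck-at-0, N2 stuck-at-0, N3 stuck-at-1, N4 stuck-at-1} — 5 in all.

5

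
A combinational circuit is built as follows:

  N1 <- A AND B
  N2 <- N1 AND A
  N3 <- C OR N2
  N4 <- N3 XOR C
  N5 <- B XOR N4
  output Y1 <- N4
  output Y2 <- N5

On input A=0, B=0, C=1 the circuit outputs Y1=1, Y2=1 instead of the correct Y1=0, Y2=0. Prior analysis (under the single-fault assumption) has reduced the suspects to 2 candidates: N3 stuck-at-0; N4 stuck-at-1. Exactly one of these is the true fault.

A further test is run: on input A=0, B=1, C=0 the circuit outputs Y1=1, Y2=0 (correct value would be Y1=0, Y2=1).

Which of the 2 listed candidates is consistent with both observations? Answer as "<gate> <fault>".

Evaluate each candidate on input A=0, B=1, C=0:
  N3 stuck-at-0: N1=0, N2=0, N3=0 [stuck-at-0], N4=0, N5=1 → Y1=0, Y2=1 — eliminated
  N4 stuck-at-1: N1=0, N2=0, N3=0, N4=1 [stuck-at-1], N5=0 → Y1=1, Y2=0 — matches
Only N4 stuck-at-1 reproduces the observed Y1=1, Y2=0.

N4 stuck-at-1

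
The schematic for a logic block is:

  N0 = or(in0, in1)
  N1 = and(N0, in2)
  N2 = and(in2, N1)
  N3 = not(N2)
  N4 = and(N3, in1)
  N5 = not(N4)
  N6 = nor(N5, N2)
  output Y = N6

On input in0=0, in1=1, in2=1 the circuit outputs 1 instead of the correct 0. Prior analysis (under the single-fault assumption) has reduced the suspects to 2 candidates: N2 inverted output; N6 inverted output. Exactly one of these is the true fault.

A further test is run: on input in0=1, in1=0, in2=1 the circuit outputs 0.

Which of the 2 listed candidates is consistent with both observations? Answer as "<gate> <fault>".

N2 inverted output

Evaluate each candidate on input in0=1, in1=0, in2=1:
  N2 inverted output: N0=1, N1=1, N2=0 [inverted output], N3=1, N4=0, N5=1, N6=0 → 0 — matches
  N6 inverted output: N0=1, N1=1, N2=1, N3=0, N4=0, N5=1, N6=1 [inverted output] → 1 — eliminated
Only N2 inverted output reproduces the observed 0.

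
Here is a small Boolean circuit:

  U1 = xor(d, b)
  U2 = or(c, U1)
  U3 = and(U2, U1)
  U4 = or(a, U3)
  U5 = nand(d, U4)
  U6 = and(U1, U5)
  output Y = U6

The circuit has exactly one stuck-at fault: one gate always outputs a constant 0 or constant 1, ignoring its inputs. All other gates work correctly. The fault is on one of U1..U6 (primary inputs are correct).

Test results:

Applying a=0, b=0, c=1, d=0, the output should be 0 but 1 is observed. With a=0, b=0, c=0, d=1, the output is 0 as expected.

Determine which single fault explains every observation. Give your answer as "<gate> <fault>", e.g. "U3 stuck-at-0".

Fault-free values for test 1 (a=0, b=0, c=1, d=0): U1=0, U2=1, U3=0, U4=0, U5=1, U6=0, giving Y=0. Observed 1.
Test 1: faults giving observed 1 are {U1 stuck-at-1, U6 stuck-at-1}.
Test 2 (a=0, b=0, c=0, d=1): fault-free U1=1, U2=1, U3=1, U4=1, U5=0, U6=0 → 0; observed 0. Eliminates U6 stuck-at-1.
Only U1 stuck-at-1 is consistent with every test.

U1 stuck-at-1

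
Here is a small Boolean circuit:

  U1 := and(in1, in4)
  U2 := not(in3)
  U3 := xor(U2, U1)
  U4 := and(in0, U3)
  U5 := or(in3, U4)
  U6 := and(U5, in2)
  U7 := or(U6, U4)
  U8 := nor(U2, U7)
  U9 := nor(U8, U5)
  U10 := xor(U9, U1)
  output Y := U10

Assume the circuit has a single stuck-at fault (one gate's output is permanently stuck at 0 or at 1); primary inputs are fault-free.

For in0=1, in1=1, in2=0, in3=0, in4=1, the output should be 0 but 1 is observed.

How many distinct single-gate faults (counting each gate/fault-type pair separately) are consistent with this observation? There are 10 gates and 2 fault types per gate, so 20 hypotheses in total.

7

Fault-free: U1=1, U2=1, U3=0, U4=0, U5=0, U6=0, U7=0, U8=0, U9=1, U10=0 → 0. Observed 1.
  U1: none of the 2 fault types match ✗
  U2: stuck-at-0 ✓; others ✗
  U3: stuck-at-1 ✓; others ✗
  U4: stuck-at-1 ✓; others ✗
  U5: stuck-at-1 ✓; others ✗
  U6: none of the 2 fault types match ✗
  U7: none of the 2 fault types match ✗
  U8: stuck-at-1 ✓; others ✗
  U9: stuck-at-0 ✓; others ✗
  U10: stuck-at-1 ✓; others ✗
Consistent faults: {U2 stuck-at-0, U3 stuck-at-1, U4 stuck-at-1, U5 stuck-at-1, U8 stuck-at-1, U9 stuck-at-0, U10 stuck-at-1} — 7 in all.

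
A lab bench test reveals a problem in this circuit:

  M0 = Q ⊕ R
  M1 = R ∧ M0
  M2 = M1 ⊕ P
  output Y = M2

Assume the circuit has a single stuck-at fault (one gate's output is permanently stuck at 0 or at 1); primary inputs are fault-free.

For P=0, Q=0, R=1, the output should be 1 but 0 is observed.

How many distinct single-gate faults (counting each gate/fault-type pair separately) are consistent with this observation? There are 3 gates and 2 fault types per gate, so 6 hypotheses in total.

3

Fault-free: M0=1, M1=1, M2=1 → 1. Observed 0.
  M0 stuck-at-0: output 0 ✓
  M0 stuck-at-1: output 1 ✗
  M1 stuck-at-0: output 0 ✓
  M1 stuck-at-1: output 1 ✗
  M2 stuck-at-0: output 0 ✓
  M2 stuck-at-1: output 1 ✗
Consistent faults: {M0 stuck-at-0, M1 stuck-at-0, M2 stuck-at-0} — 3 in all.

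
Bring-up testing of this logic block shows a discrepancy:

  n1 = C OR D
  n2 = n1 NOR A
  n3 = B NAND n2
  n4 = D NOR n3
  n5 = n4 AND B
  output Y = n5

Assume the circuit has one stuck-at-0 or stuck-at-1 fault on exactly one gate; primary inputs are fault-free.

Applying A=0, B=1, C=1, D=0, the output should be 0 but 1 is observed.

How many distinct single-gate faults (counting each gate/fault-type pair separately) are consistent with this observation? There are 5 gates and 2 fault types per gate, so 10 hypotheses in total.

Fault-free: n1=1, n2=0, n3=1, n4=0, n5=0 → 0. Observed 1.
  n1 stuck-at-0: output 1 ✓
  n1 stuck-at-1: output 0 ✗
  n2 stuck-at-0: output 0 ✗
  n2 stuck-at-1: output 1 ✓
  n3 stuck-at-0: output 1 ✓
  n3 stuck-at-1: output 0 ✗
  n4 stuck-at-0: output 0 ✗
  n4 stuck-at-1: output 1 ✓
  n5 stuck-at-0: output 0 ✗
  n5 stuck-at-1: output 1 ✓
Consistent faults: {n1 stuck-at-0, n2 stuck-at-1, n3 stuck-at-0, n4 stuck-at-1, n5 stuck-at-1} — 5 in all.

5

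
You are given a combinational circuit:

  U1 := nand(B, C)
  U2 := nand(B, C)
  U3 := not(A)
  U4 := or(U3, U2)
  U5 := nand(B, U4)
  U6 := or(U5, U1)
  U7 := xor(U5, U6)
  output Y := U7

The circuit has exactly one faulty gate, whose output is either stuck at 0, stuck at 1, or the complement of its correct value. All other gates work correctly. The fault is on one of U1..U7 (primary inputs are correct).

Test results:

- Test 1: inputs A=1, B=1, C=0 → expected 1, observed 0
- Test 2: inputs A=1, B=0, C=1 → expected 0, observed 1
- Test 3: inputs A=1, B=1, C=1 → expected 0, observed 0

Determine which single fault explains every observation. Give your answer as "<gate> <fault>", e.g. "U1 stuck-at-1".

Fault-free values for test 1 (A=1, B=1, C=0): U1=1, U2=1, U3=0, U4=1, U5=0, U6=1, U7=1, giving Y=1. Observed 0.
Test 1: faults giving observed 0 are {U1 stuck-at-0, U1 inverted output, U2 stuck-at-0, U2 inverted output, U4 stuck-at-0, U4 inverted output, U5 stuck-at-1, U5 inverted output, U6 stuck-at-0, U6 inverted output, U7 stuck-at-0, U7 inverted output}.
Test 2 (A=1, B=0, C=1): fault-free U1=1, U2=1, U3=0, U4=1, U5=1, U6=1, U7=0 → 0; observed 1. Eliminates U1 stuck-at-0, U1 inverted output, U2 stuck-at-0, U2 inverted output, U4 stuck-at-0, U4 inverted output, U5 stuck-at-1, U7 stuck-at-0.
Test 3 (A=1, B=1, C=1): fault-free U1=0, U2=0, U3=0, U4=0, U5=1, U6=1, U7=0 → 0; observed 0. Eliminates U6 stuck-at-0, U6 inverted output, U7 inverted output.
Only U5 inverted output is consistent with every test.

U5 inverted output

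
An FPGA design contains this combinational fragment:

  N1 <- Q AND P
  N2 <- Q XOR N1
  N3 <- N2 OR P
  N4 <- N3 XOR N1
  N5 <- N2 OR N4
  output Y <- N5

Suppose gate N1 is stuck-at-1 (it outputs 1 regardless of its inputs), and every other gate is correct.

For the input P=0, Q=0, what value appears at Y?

Propagate with N1 forced: N1=1 [stuck-at-1], N2=1, N3=1, N4=0, N5=1.
So Y = 1. (Without the fault it would be 0.)

1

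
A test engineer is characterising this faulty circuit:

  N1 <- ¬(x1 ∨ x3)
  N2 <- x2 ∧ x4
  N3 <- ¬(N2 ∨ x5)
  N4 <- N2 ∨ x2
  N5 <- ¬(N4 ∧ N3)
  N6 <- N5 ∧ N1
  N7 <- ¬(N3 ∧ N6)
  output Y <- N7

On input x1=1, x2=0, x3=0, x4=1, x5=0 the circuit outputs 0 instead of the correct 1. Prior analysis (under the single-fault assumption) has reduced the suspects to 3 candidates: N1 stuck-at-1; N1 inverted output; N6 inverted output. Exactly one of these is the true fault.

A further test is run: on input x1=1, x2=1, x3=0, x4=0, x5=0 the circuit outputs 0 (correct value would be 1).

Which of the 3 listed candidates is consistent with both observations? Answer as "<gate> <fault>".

Evaluate each candidate on input x1=1, x2=1, x3=0, x4=0, x5=0:
  N1 stuck-at-1: N1=1 [stuck-at-1], N2=0, N3=1, N4=1, N5=0, N6=0, N7=1 → 1 — eliminated
  N1 inverted output: N1=1 [inverted output], N2=0, N3=1, N4=1, N5=0, N6=0, N7=1 → 1 — eliminated
  N6 inverted output: N1=0, N2=0, N3=1, N4=1, N5=0, N6=1 [inverted output], N7=0 → 0 — matches
Only N6 inverted output reproduces the observed 0.

N6 inverted output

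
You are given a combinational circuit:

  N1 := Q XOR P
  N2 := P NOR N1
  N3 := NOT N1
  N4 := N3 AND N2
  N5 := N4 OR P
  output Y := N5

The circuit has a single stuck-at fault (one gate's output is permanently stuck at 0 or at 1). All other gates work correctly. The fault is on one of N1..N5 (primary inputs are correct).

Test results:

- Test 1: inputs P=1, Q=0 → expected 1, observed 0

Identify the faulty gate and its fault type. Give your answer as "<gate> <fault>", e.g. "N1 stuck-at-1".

Fault-free values for test 1 (P=1, Q=0): N1=1, N2=0, N3=0, N4=0, N5=1, giving Y=1. Observed 0.
Test 1: faults giving observed 0 are {N5 stuck-at-0}.
Only N5 stuck-at-0 is consistent with every test.

N5 stuck-at-0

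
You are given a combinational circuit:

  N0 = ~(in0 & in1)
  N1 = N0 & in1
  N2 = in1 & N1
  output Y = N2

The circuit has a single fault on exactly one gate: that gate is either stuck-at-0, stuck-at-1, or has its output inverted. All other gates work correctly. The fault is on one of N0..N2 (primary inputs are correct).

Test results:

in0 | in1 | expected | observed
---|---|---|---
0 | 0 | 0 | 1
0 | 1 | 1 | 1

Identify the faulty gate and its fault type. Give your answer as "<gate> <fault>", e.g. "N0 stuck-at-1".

Fault-free values for test 1 (in0=0, in1=0): N0=1, N1=0, N2=0, giving Y=0. Observed 1.
Test 1: faults giving observed 1 are {N2 stuck-at-1, N2 inverted output}.
Test 2 (in0=0, in1=1): fault-free N0=1, N1=1, N2=1 → 1; observed 1. Eliminates N2 inverted output.
Only N2 stuck-at-1 is consistent with every test.

N2 stuck-at-1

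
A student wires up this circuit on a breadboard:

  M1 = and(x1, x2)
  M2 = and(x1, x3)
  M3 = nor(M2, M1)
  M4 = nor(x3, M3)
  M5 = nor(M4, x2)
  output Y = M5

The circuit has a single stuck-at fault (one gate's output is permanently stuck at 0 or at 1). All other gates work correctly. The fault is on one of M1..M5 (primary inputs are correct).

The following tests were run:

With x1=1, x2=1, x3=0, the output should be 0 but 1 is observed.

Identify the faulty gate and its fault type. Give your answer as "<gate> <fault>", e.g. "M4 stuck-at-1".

M5 stuck-at-1

Fault-free values for test 1 (x1=1, x2=1, x3=0): M1=1, M2=0, M3=0, M4=1, M5=0, giving Y=0. Observed 1.
Test 1: faults giving observed 1 are {M5 stuck-at-1}.
Only M5 stuck-at-1 is consistent with every test.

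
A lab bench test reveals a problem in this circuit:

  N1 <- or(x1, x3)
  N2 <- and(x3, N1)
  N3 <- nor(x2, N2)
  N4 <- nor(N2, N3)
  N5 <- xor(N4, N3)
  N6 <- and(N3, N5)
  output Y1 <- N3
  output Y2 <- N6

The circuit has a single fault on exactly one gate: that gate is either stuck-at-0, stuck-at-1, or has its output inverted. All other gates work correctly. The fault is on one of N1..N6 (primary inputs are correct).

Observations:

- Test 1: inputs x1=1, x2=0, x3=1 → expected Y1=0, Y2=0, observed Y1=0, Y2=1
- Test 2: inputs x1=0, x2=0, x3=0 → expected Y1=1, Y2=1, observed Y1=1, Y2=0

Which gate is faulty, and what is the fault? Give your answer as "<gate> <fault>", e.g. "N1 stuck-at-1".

Fault-free values for test 1 (x1=1, x2=0, x3=1): N1=1, N2=1, N3=0, N4=0, N5=0, N6=0, giving Y1=0, Y2=0. Observed Y1=0, Y2=1.
Test 1: faults giving observed Y1=0, Y2=1 are {N6 stuck-at-1, N6 inverted output}.
Test 2 (x1=0, x2=0, x3=0): fault-free N1=0, N2=0, N3=1, N4=0, N5=1, N6=1 → Y1=1, Y2=1; observed Y1=1, Y2=0. Eliminates N6 stuck-at-1.
Only N6 inverted output is consistent with every test.

N6 inverted output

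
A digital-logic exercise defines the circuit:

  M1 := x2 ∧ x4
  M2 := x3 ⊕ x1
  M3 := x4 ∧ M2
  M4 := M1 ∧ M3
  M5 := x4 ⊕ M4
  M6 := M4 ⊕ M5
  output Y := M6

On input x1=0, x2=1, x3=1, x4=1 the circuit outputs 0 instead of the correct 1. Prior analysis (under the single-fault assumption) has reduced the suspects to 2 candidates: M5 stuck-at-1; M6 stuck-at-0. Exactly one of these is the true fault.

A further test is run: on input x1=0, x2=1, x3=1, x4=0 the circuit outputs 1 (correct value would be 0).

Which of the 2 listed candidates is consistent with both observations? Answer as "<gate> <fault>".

M5 stuck-at-1

Evaluate each candidate on input x1=0, x2=1, x3=1, x4=0:
  M5 stuck-at-1: M1=0, M2=1, M3=0, M4=0, M5=1 [stuck-at-1], M6=1 → 1 — matches
  M6 stuck-at-0: M1=0, M2=1, M3=0, M4=0, M5=0, M6=0 [stuck-at-0] → 0 — eliminated
Only M5 stuck-at-1 reproduces the observed 1.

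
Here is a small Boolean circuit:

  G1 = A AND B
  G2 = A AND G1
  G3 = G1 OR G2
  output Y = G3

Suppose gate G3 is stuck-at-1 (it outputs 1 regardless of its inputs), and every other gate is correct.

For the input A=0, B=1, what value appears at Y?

Propagate with G3 forced: G1=0, G2=0, G3=1 [stuck-at-1].
So Y = 1. (Without the fault it would be 0.)

1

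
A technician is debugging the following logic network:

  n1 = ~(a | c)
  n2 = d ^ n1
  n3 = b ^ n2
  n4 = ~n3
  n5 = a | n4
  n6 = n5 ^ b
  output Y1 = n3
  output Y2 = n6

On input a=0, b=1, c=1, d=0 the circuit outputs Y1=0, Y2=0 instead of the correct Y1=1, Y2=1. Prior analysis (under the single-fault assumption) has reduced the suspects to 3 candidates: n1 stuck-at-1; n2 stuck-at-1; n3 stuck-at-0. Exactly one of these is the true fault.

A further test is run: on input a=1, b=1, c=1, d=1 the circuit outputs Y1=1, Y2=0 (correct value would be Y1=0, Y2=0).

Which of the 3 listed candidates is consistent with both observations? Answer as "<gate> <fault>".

n1 stuck-at-1

Evaluate each candidate on input a=1, b=1, c=1, d=1:
  n1 stuck-at-1: n1=1 [stuck-at-1], n2=0, n3=1, n4=0, n5=1, n6=0 → Y1=1, Y2=0 — matches
  n2 stuck-at-1: n1=0, n2=1 [stuck-at-1], n3=0, n4=1, n5=1, n6=0 → Y1=0, Y2=0 — eliminated
  n3 stuck-at-0: n1=0, n2=1, n3=0 [stuck-at-0], n4=1, n5=1, n6=0 → Y1=0, Y2=0 — eliminated
Only n1 stuck-at-1 reproduces the observed Y1=1, Y2=0.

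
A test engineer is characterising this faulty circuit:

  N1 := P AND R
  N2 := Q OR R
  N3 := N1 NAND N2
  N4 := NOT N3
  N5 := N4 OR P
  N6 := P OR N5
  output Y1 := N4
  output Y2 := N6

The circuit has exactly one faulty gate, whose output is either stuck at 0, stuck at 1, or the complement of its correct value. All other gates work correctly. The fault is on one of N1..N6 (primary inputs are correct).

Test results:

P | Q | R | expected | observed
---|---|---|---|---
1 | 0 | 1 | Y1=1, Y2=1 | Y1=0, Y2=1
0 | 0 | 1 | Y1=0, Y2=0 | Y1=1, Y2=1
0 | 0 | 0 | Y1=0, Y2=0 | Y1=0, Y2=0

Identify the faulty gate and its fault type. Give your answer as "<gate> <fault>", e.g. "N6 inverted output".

Fault-free values for test 1 (P=1, Q=0, R=1): N1=1, N2=1, N3=0, N4=1, N5=1, N6=1, giving Y1=1, Y2=1. Observed Y1=0, Y2=1.
Test 1: faults giving observed Y1=0, Y2=1 are {N1 stuck-at-0, N1 inverted output, N2 stuck-at-0, N2 inverted output, N3 stuck-at-1, N3 inverted output, N4 stuck-at-0, N4 inverted output}.
Test 2 (P=0, Q=0, R=1): fault-free N1=0, N2=1, N3=1, N4=0, N5=0, N6=0 → Y1=0, Y2=0; observed Y1=1, Y2=1. Eliminates N1 stuck-at-0, N2 stuck-at-0, N2 inverted output, N3 stuck-at-1, N4 stuck-at-0.
Test 3 (P=0, Q=0, R=0): fault-free N1=0, N2=0, N3=1, N4=0, N5=0, N6=0 → Y1=0, Y2=0; observed Y1=0, Y2=0. Eliminates N3 inverted output, N4 inverted output.
Only N1 inverted output is consistent with every test.

N1 inverted output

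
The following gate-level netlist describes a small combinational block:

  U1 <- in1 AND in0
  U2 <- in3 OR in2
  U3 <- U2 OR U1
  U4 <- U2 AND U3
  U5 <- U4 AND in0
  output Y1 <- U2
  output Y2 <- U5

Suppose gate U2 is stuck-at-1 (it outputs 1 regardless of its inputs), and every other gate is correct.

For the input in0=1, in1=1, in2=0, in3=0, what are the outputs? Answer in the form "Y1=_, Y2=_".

Y1=1, Y2=1

Propagate with U2 forced: U1=1, U2=1 [stuck-at-1], U3=1, U4=1, U5=1.
So the outputs are Y1=1, Y2=1. (Without the fault they would be Y1=0, Y2=0.)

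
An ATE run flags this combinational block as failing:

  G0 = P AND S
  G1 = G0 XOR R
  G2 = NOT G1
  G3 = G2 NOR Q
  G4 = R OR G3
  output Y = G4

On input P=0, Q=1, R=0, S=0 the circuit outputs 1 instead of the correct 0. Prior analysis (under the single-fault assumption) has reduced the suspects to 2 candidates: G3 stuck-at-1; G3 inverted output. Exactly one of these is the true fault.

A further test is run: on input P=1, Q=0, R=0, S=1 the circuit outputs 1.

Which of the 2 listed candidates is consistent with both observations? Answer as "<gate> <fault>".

G3 stuck-at-1

Evaluate each candidate on input P=1, Q=0, R=0, S=1:
  G3 stuck-at-1: G0=1, G1=1, G2=0, G3=1 [stuck-at-1], G4=1 → 1 — matches
  G3 inverted output: G0=1, G1=1, G2=0, G3=0 [inverted output], G4=0 → 0 — eliminated
Only G3 stuck-at-1 reproduces the observed 1.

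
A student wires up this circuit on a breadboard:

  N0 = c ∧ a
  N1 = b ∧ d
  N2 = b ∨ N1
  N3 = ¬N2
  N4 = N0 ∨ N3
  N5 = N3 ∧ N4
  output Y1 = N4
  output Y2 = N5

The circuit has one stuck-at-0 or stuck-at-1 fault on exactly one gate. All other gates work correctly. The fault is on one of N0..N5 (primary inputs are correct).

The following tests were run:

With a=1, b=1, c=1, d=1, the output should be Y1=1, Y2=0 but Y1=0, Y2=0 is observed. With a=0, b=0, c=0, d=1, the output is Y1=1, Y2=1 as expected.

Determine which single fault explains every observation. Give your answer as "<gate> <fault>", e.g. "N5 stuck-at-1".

Fault-free values for test 1 (a=1, b=1, c=1, d=1): N0=1, N1=1, N2=1, N3=0, N4=1, N5=0, giving Y1=1, Y2=0. Observed Y1=0, Y2=0.
Test 1: faults giving observed Y1=0, Y2=0 are {N0 stuck-at-0, N4 stuck-at-0}.
Test 2 (a=0, b=0, c=0, d=1): fault-free N0=0, N1=0, N2=0, N3=1, N4=1, N5=1 → Y1=1, Y2=1; observed Y1=1, Y2=1. Eliminates N4 stuck-at-0.
Only N0 stuck-at-0 is consistent with every test.

N0 stuck-at-0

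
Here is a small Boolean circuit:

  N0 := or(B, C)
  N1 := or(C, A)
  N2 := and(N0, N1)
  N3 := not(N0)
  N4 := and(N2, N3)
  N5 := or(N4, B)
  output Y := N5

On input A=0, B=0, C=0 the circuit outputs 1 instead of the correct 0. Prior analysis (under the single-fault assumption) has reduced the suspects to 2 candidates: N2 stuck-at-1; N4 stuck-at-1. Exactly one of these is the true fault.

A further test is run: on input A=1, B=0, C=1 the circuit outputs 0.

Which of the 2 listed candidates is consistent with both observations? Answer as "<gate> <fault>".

Evaluate each candidate on input A=1, B=0, C=1:
  N2 stuck-at-1: N0=1, N1=1, N2=1 [stuck-at-1], N3=0, N4=0, N5=0 → 0 — matches
  N4 stuck-at-1: N0=1, N1=1, N2=1, N3=0, N4=1 [stuck-at-1], N5=1 → 1 — eliminated
Only N2 stuck-at-1 reproduces the observed 0.

N2 stuck-at-1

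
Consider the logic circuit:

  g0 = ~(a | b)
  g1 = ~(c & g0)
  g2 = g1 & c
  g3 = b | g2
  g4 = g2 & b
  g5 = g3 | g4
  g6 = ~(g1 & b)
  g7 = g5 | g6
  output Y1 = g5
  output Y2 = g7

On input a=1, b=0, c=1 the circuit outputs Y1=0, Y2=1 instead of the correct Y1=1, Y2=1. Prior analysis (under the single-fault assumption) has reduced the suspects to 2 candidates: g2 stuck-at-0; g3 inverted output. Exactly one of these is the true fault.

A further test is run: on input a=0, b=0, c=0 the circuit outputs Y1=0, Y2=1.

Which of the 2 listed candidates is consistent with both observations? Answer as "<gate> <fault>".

Evaluate each candidate on input a=0, b=0, c=0:
  g2 stuck-at-0: g0=1, g1=1, g2=0 [stuck-at-0], g3=0, g4=0, g5=0, g6=1, g7=1 → Y1=0, Y2=1 — matches
  g3 inverted output: g0=1, g1=1, g2=0, g3=1 [inverted output], g4=0, g5=1, g6=1, g7=1 → Y1=1, Y2=1 — eliminated
Only g2 stuck-at-0 reproduces the observed Y1=0, Y2=1.

g2 stuck-at-0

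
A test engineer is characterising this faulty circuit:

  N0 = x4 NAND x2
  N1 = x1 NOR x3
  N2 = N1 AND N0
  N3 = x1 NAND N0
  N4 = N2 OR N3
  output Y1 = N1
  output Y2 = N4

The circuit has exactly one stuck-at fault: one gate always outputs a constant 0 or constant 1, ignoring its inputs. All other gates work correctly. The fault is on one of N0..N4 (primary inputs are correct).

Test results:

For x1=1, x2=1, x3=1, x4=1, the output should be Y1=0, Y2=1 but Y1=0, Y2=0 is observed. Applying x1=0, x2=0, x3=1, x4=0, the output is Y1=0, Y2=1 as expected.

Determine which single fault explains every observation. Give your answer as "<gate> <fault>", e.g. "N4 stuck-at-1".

N0 stuck-at-1

Fault-free values for test 1 (x1=1, x2=1, x3=1, x4=1): N0=0, N1=0, N2=0, N3=1, N4=1, giving Y1=0, Y2=1. Observed Y1=0, Y2=0.
Test 1: faults giving observed Y1=0, Y2=0 are {N0 stuck-at-1, N3 stuck-at-0, N4 stuck-at-0}.
Test 2 (x1=0, x2=0, x3=1, x4=0): fault-free N0=1, N1=0, N2=0, N3=1, N4=1 → Y1=0, Y2=1; observed Y1=0, Y2=1. Eliminates N3 stuck-at-0, N4 stuck-at-0.
Only N0 stuck-at-1 is consistent with every test.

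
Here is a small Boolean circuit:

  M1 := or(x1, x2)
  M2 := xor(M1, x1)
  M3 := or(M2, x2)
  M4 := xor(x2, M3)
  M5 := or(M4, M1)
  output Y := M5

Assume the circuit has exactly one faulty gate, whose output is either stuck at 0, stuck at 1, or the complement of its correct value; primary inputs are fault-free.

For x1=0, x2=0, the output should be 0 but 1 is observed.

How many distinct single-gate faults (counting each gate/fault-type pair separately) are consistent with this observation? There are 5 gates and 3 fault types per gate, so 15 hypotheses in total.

Fault-free: M1=0, M2=0, M3=0, M4=0, M5=0 → 0. Observed 1.
  M1: stuck-at-1, inverted output ✓; others ✗
  M2: stuck-at-1, inverted output ✓; others ✗
  M3: stuck-at-1, inverted output ✓; others ✗
  M4: stuck-at-1, inverted output ✓; others ✗
  M5: stuck-at-1, inverted output ✓; others ✗
Consistent faults: {M1 stuck-at-1, M1 inverted output, M2 stuck-at-1, M2 inverted output, M3 stuck-at-1, M3 inverted output, M4 stuck-at-1, M4 inverted output, M5 stuck-at-1, M5 inverted output} — 10 in all.

10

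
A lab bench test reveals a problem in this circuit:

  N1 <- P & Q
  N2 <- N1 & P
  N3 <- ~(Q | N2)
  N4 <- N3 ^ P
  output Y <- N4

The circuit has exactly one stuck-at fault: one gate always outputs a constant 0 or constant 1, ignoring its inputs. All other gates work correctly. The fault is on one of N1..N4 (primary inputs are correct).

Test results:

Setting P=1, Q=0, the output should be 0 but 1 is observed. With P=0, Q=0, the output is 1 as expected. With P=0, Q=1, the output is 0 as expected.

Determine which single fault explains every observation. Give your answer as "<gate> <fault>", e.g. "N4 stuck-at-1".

N1 stuck-at-1

Fault-free values for test 1 (P=1, Q=0): N1=0, N2=0, N3=1, N4=0, giving Y=0. Observed 1.
Test 1: faults giving observed 1 are {N1 stuck-at-1, N2 stuck-at-1, N3 stuck-at-0, N4 stuck-at-1}.
Test 2 (P=0, Q=0): fault-free N1=0, N2=0, N3=1, N4=1 → 1; observed 1. Eliminates N2 stuck-at-1, N3 stuck-at-0.
Test 3 (P=0, Q=1): fault-free N1=0, N2=0, N3=0, N4=0 → 0; observed 0. Eliminates N4 stuck-at-1.
Only N1 stuck-at-1 is consistent with every test.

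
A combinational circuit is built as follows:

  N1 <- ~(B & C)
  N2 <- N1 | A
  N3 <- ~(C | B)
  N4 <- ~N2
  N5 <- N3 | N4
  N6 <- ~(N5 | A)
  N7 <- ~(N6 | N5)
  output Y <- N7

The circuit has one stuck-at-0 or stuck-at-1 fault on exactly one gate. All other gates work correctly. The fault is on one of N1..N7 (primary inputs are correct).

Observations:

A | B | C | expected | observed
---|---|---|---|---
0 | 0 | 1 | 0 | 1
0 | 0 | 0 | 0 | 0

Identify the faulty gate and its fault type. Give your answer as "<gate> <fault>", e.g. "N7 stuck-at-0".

N6 stuck-at-0

Fault-free values for test 1 (A=0, B=0, C=1): N1=1, N2=1, N3=0, N4=0, N5=0, N6=1, N7=0, giving Y=0. Observed 1.
Test 1: faults giving observed 1 are {N6 stuck-at-0, N7 stuck-at-1}.
Test 2 (A=0, B=0, C=0): fault-free N1=1, N2=1, N3=1, N4=0, N5=1, N6=0, N7=0 → 0; observed 0. Eliminates N7 stuck-at-1.
Only N6 stuck-at-0 is consistent with every test.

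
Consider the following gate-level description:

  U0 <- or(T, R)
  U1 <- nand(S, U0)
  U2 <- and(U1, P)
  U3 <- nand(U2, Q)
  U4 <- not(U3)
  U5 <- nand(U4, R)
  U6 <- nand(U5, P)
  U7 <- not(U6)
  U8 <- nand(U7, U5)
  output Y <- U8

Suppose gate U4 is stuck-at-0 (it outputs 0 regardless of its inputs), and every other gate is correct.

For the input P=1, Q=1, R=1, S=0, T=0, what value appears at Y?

0

Propagate with U4 forced: U0=1, U1=1, U2=1, U3=0, U4=0 [stuck-at-0], U5=1, U6=0, U7=1, U8=0.
So Y = 0. (Without the fault it would be 1.)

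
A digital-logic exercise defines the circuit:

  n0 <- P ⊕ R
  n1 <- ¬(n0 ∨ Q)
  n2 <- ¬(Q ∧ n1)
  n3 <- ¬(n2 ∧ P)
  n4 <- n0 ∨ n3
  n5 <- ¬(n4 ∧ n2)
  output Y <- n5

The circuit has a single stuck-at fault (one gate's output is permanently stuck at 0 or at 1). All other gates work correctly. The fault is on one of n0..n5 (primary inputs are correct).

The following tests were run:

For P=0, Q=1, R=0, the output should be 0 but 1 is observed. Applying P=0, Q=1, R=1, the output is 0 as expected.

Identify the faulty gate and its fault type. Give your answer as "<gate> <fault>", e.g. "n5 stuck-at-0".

Fault-free values for test 1 (P=0, Q=1, R=0): n0=0, n1=0, n2=1, n3=1, n4=1, n5=0, giving Y=0. Observed 1.
Test 1: faults giving observed 1 are {n1 stuck-at-1, n2 stuck-at-0, n3 stuck-at-0, n4 stuck-at-0, n5 stuck-at-1}.
Test 2 (P=0, Q=1, R=1): fault-free n0=1, n1=0, n2=1, n3=1, n4=1, n5=0 → 0; observed 0. Eliminates n1 stuck-at-1, n2 stuck-at-0, n4 stuck-at-0, n5 stuck-at-1.
Only n3 stuck-at-0 is consistent with every test.

n3 stuck-at-0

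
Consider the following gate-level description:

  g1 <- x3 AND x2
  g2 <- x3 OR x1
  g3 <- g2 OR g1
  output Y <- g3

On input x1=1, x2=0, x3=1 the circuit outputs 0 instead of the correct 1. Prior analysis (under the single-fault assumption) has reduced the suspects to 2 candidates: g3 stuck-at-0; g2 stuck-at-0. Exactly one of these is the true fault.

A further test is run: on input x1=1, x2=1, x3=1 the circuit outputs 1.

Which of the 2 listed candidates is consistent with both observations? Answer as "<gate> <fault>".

g2 stuck-at-0

Evaluate each candidate on input x1=1, x2=1, x3=1:
  g3 stuck-at-0: g1=1, g2=1, g3=0 [stuck-at-0] → 0 — eliminated
  g2 stuck-at-0: g1=1, g2=0 [stuck-at-0], g3=1 → 1 — matches
Only g2 stuck-at-0 reproduces the observed 1.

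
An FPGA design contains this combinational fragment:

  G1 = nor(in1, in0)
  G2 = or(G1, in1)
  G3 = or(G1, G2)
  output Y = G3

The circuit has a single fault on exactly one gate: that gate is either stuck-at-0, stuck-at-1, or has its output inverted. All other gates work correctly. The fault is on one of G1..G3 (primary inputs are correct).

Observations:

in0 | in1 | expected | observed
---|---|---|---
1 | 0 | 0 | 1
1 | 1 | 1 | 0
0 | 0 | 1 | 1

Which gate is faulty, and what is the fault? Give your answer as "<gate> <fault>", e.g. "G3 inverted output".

Fault-free values for test 1 (in0=1, in1=0): G1=0, G2=0, G3=0, giving Y=0. Observed 1.
Test 1: faults giving observed 1 are {G1 stuck-at-1, G1 inverted output, G2 stuck-at-1, G2 inverted output, G3 stuck-at-1, G3 inverted output}.
Test 2 (in0=1, in1=1): fault-free G1=0, G2=1, G3=1 → 1; observed 0. Eliminates G1 stuck-at-1, G1 inverted output, G2 stuck-at-1, G3 stuck-at-1.
Test 3 (in0=0, in1=0): fault-free G1=1, G2=1, G3=1 → 1; observed 1. Eliminates G3 inverted output.
Only G2 inverted output is consistent with every test.

G2 inverted output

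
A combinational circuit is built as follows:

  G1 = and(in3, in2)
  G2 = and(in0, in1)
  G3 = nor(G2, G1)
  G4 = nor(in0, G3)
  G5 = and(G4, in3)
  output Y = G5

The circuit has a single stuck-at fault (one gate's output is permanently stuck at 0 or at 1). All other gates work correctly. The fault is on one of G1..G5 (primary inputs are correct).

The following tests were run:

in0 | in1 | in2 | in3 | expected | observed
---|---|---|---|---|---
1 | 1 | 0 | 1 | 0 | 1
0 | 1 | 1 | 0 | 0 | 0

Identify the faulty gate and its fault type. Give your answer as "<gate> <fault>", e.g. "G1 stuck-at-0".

Fault-free values for test 1 (in0=1, in1=1, in2=0, in3=1): G1=0, G2=1, G3=0, G4=0, G5=0, giving Y=0. Observed 1.
Test 1: faults giving observed 1 are {G4 stuck-at-1, G5 stuck-at-1}.
Test 2 (in0=0, in1=1, in2=1, in3=0): fault-free G1=0, G2=0, G3=1, G4=0, G5=0 → 0; observed 0. Eliminates G5 stuck-at-1.
Only G4 stuck-at-1 is consistent with every test.

G4 stuck-at-1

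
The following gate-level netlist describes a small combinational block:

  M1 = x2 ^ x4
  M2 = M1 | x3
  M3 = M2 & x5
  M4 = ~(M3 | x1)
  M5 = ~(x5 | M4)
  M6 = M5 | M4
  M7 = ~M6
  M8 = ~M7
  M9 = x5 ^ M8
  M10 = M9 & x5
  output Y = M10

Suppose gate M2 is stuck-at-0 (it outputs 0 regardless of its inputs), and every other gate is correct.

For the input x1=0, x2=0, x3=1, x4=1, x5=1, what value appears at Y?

0

Propagate with M2 forced: M1=1, M2=0 [stuck-at-0], M3=0, M4=1, M5=0, M6=1, M7=0, M8=1, M9=0, M10=0.
So Y = 0. (Without the fault it would be 1.)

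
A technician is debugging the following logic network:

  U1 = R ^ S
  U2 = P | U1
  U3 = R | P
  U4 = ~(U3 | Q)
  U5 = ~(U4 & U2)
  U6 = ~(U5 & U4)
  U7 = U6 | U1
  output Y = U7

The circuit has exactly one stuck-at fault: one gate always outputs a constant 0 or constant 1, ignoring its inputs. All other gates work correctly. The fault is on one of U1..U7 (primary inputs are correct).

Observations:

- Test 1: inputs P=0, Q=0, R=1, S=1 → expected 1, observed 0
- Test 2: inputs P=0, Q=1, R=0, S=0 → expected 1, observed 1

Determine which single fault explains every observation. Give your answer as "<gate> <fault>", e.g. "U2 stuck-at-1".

U3 stuck-at-0

Fault-free values for test 1 (P=0, Q=0, R=1, S=1): U1=0, U2=0, U3=1, U4=0, U5=1, U6=1, U7=1, giving Y=1. Observed 0.
Test 1: faults giving observed 0 are {U3 stuck-at-0, U4 stuck-at-1, U6 stuck-at-0, U7 stuck-at-0}.
Test 2 (P=0, Q=1, R=0, S=0): fault-free U1=0, U2=0, U3=0, U4=0, U5=1, U6=1, U7=1 → 1; observed 1. Eliminates U4 stuck-at-1, U6 stuck-at-0, U7 stuck-at-0.
Only U3 stuck-at-0 is consistent with every test.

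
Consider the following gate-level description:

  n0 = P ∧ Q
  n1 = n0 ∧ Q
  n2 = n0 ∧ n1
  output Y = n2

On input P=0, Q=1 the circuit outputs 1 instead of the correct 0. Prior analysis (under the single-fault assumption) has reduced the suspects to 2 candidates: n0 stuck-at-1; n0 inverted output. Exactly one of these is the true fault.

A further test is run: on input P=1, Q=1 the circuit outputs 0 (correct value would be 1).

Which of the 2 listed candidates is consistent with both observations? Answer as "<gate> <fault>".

Evaluate each candidate on input P=1, Q=1:
  n0 stuck-at-1: n0=1 [stuck-at-1], n1=1, n2=1 → 1 — eliminated
  n0 inverted output: n0=0 [inverted output], n1=0, n2=0 → 0 — matches
Only n0 inverted output reproduces the observed 0.

n0 inverted output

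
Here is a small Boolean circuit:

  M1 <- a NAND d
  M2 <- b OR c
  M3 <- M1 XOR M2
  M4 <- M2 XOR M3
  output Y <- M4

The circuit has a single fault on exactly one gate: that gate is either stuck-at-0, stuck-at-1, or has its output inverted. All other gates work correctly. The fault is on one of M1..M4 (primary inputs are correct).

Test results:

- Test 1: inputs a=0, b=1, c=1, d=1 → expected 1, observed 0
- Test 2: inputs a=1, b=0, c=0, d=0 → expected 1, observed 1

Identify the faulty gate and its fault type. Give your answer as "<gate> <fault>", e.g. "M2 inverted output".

M3 stuck-at-1

Fault-free values for test 1 (a=0, b=1, c=1, d=1): M1=1, M2=1, M3=0, M4=1, giving Y=1. Observed 0.
Test 1: faults giving observed 0 are {M1 stuck-at-0, M1 inverted output, M3 stuck-at-1, M3 inverted output, M4 stuck-at-0, M4 inverted output}.
Test 2 (a=1, b=0, c=0, d=0): fault-free M1=1, M2=0, M3=1, M4=1 → 1; observed 1. Eliminates M1 stuck-at-0, M1 inverted output, M3 inverted output, M4 stuck-at-0, M4 inverted output.
Only M3 stuck-at-1 is consistent with every test.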